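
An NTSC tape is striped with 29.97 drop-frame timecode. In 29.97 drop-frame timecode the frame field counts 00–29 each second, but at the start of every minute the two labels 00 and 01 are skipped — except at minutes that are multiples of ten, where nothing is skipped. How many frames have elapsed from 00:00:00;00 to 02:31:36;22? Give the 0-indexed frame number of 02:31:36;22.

As if non-drop at 30 labels/s: (2 × 3600 + 31 × 60 + 36) × 30 + 22 = 272902.
Minute boundaries passed: 151; those not divisible by 10: 151 − 15 = 136; dropped labels = 2 × 136 = 272.
Actual frame index = 272902 − 272 = 272630.

272630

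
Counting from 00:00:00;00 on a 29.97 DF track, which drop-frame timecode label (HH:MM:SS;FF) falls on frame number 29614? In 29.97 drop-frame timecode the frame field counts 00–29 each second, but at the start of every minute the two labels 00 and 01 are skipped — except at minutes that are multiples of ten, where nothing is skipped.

00:16:28;04

Ten DF minutes hold 17982 frames, so frame 29614 lies in block 1 (frames 17982–35963) with 11632 frames into that block.
The block's first minute is 1800 frames and the rest 1798 each; 11632 frames reaches minute 6, so 1 × 18 + 6 × 2 = 30 labels have been skipped so far.
Adding those back, label number 29614 + 30 = 29644 at 30 labels/s is 988 s + 4 f = 0 h 16 min 28 s frame 4, i.e. 00:16:28;04.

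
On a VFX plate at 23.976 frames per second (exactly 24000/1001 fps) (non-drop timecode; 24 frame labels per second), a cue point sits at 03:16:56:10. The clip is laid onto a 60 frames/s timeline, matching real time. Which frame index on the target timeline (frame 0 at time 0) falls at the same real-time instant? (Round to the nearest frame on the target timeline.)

Source frame index: (3×3600 + 16×60 + 56) × 24 + 10 = 283594.
Real time: 283594 / (24000/1001) = 141938797/12000 s.
Target frame: (141938797/12000) × (60) = 141938797/200 ≈ 709693.985 → 709694.

frame 709694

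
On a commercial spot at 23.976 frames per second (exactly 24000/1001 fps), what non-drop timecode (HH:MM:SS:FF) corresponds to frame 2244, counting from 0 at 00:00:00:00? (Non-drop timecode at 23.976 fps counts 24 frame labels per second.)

00:01:33:12

2244 ÷ 24 = 93 full seconds, remainder 12 frames.
93 s = 0 h 1 min 33 s.
Timecode: 00:01:33:12.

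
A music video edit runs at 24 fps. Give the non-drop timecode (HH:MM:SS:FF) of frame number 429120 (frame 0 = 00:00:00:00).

04:58:00:00

429120 ÷ 24 = 17880 full seconds, remainder 0 frames.
17880 s = 4 h 58 min 0 s.
Timecode: 04:58:00:00.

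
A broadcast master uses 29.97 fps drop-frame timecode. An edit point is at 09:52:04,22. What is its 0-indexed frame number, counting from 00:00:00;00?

As if non-drop at 30 labels/s: (9 × 3600 + 52 × 60 + 4) × 30 + 22 = 1065742.
Minute boundaries passed: 592; those not divisible by 10: 592 − 59 = 533; dropped labels = 2 × 533 = 1066.
Actual frame index = 1065742 − 1066 = 1064676.

1064676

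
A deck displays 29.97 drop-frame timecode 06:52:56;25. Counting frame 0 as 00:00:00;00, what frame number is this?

Complete 10-minute blocks: 41, each 17982 frames → 737262.
Remaining 2 whole minutes in the current block: 1800 + 1 × 1798 = 3598 frames.
Within the current minute: 56 × 30 + 25 − 2 = 1703 (labels ;00/;01 skipped at this minute). Total = 737262 + 3598 + 1703 = 742563.

742563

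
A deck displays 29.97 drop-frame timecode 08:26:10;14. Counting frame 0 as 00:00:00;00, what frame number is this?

910202

Complete 10-minute blocks: 50, each 17982 frames → 899100.
Remaining 6 whole minutes in the current block: 1800 + 5 × 1798 = 10790 frames.
Within the current minute: 10 × 30 + 14 − 2 = 312 (labels ;00/;01 skipped at this minute). Total = 899100 + 10790 + 312 = 910202.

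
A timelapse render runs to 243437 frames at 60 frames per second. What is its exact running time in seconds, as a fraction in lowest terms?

243437/60 seconds

Running time = 243437 ÷ (60) = 243437 × 1/60 = 243437/60 s.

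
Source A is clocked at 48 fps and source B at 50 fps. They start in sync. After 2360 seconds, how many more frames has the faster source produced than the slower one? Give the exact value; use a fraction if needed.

4720 frames

A emits 48 × 2360 = 113280 frames; B emits 50 × 2360 = 118000.
Difference = 4720 frames; B is ahead of A.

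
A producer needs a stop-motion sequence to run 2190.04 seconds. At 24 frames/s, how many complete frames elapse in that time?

52560 frames

Frames = 2190.04 × 24 = 1314024/25 ≈ 52560.9600.
Complete frames: 52560.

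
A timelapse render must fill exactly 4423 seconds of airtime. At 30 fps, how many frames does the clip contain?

Frames = 4423 × 30 = 132690.

132690 frames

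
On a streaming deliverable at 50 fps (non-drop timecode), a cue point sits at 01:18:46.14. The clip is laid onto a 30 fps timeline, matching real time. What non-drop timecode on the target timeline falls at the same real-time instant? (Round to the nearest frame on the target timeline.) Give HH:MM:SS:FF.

Source frame index: (1×3600 + 18×60 + 46) × 50 + 14 = 236314.
Real time: 236314 / (50) = 118157/25 s.
Target frame: (118157/25) × (30) = 708942/5 ≈ 141788.400 → 141788.
At 30 labels/s: frame 141788 → 01:18:46:08.

01:18:46:08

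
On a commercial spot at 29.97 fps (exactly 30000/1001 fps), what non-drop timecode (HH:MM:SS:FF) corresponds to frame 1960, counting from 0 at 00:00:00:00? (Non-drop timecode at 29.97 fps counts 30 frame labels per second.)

1960 ÷ 30 = 65 full seconds, remainder 10 frames.
65 s = 0 h 1 min 5 s.
Timecode: 00:01:05:10.

00:01:05:10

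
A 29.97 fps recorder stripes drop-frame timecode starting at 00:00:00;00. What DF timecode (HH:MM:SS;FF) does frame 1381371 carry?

12:48:11;25

Ten DF minutes hold 17982 frames, so frame 1381371 lies in block 76 (frames 1366632–1384613) with 14739 frames into that block.
The block's first minute is 1800 frames and the rest 1798 each; 14739 frames reaches minute 8, so 76 × 18 + 8 × 2 = 1384 labels have been skipped so far.
Adding those back, label number 1381371 + 1384 = 1382755 at 30 labels/s is 46091 s + 25 f = 12 h 48 min 11 s frame 25, i.e. 12:48:11;25.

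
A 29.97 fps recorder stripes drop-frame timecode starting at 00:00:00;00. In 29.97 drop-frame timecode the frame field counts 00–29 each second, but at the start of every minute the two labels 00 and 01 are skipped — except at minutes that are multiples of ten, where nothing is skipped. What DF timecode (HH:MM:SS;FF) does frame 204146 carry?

Ten DF minutes hold 17982 frames, so frame 204146 lies in block 11 (frames 197802–215783) with 6344 frames into that block.
The block's first minute is 1800 frames and the rest 1798 each; 6344 frames reaches minute 3, so 11 × 18 + 3 × 2 = 204 labels have been skipped so far.
Adding those back, label number 204146 + 204 = 204350 at 30 labels/s is 6811 s + 20 f = 1 h 53 min 31 s frame 20, i.e. 01:53:31;20.

01:53:31;20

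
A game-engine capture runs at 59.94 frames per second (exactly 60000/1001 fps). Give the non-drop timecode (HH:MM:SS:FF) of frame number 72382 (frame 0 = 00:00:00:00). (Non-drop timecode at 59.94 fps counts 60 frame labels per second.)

00:20:06:22

72382 ÷ 60 = 1206 full seconds, remainder 22 frames.
1206 s = 0 h 20 min 6 s.
Timecode: 00:20:06:22.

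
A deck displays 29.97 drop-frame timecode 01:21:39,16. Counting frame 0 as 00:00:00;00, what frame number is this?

146840

As if non-drop at 30 labels/s: (1 × 3600 + 21 × 60 + 39) × 30 + 16 = 146986.
Minute boundaries passed: 81; those not divisible by 10: 81 − 8 = 73; dropped labels = 2 × 73 = 146.
Actual frame index = 146986 − 146 = 146840.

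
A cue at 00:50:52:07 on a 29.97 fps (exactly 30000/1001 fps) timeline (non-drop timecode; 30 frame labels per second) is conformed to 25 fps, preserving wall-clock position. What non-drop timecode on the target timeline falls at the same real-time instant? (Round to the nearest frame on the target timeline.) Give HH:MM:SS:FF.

Source frame index: (0×3600 + 50×60 + 52) × 30 + 7 = 91567.
Real time: 91567 / (30000/1001) = 91658567/30000 s.
Target frame: (91658567/30000) × (25) = 91658567/1200 ≈ 76382.139 → 76382.
At 25 labels/s: frame 76382 → 00:50:55:07.

00:50:55:07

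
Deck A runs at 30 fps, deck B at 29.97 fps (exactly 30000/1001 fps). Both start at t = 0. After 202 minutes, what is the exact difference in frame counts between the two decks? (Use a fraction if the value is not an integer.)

202 min = 12120 s.
A emits 30 × 12120 = 363600 frames; B emits 30000/1001 × 12120 = 363600000/1001.
Difference = 363600/1001 frames (≈ 363.2368); B is behind A.

363600/1001 frames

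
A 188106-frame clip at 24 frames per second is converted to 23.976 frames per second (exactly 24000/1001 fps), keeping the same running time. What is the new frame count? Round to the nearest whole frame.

Frames at target rate = 188106 × (24000/1001) / (24) = 188106000/1001 ≈ 187918.082.
Nearest whole frame: 187918.

187918 frames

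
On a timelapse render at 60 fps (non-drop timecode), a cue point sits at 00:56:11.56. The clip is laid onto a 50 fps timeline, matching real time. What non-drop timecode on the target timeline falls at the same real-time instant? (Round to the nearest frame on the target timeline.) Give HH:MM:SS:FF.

00:56:11:47

Source frame index: (0×3600 + 56×60 + 11) × 60 + 56 = 202316.
Real time: 202316 / (60) = 50579/15 s.
Target frame: (50579/15) × (50) = 505790/3 ≈ 168596.667 → 168597.
At 50 labels/s: frame 168597 → 00:56:11:47.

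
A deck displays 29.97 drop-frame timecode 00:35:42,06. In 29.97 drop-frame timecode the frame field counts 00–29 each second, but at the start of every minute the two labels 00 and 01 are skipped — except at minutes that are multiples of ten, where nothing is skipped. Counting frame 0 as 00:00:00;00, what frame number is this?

As if non-drop at 30 labels/s: (0 × 3600 + 35 × 60 + 42) × 30 + 6 = 64266.
Minute boundaries passed: 35; those not divisible by 10: 35 − 3 = 32; dropped labels = 2 × 32 = 64.
Actual frame index = 64266 − 64 = 64202.

64202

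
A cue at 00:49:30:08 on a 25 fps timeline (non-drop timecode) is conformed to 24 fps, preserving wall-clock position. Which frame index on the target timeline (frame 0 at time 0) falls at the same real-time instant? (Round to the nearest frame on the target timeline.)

Source frame index: (0×3600 + 49×60 + 30) × 25 + 8 = 74258.
Real time: 74258 / (25) = 74258/25 s.
Target frame: (74258/25) × (24) = 1782192/25 ≈ 71287.680 → 71288.

frame 71288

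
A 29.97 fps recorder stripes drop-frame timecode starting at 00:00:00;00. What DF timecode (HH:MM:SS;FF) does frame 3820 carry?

00:02:07;14

Ten DF minutes hold 17982 frames, so frame 3820 lies in block 0 (frames 0–17981) with 3820 frames into that block.
The block's first minute is 1800 frames and the rest 1798 each; 3820 frames reaches minute 2, so 0 × 18 + 2 × 2 = 4 labels have been skipped so far.
Adding those back, label number 3820 + 4 = 3824 at 30 labels/s is 127 s + 14 f = 0 h 2 min 7 s frame 14, i.e. 00:02:07;14.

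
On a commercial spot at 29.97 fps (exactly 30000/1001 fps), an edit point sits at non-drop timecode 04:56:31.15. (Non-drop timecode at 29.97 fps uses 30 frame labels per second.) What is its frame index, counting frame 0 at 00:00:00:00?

533745

Total seconds to the label: (4 × 3600 + 56 × 60 + 31) = 17791.
Frame index = 17791 × 30 + 15 = 533745.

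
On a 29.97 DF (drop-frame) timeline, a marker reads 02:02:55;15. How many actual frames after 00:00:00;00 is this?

221045

As if non-drop at 30 labels/s: (2 × 3600 + 2 × 60 + 55) × 30 + 15 = 221265.
Minute boundaries passed: 122; those not divisible by 10: 122 − 12 = 110; dropped labels = 2 × 110 = 220.
Actual frame index = 221265 − 220 = 221045.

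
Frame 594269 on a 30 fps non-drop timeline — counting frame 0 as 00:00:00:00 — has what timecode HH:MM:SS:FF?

05:30:08:29

594269 ÷ 30 = 19808 full seconds, remainder 29 frames.
19808 s = 5 h 30 min 8 s.
Timecode: 05:30:08:29.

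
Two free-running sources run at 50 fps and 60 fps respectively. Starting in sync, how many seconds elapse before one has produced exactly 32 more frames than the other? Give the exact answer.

The gap grows by |60 − 50| = 10 frames per second.
Time for a 32-frame gap: 32 ÷ (10) = 3.2 s.

3.2 seconds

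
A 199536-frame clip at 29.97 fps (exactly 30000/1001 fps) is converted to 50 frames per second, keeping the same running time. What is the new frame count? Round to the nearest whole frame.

332893 frames

Frames at target rate = 199536 × (50) / (30000/1001) = 8322314/25 ≈ 332892.560.
Nearest whole frame: 332893.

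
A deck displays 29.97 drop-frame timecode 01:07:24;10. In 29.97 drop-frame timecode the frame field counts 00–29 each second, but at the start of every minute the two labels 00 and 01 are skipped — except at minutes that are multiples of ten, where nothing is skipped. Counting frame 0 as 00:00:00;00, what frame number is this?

Complete 10-minute blocks: 6, each 17982 frames → 107892.
Remaining 7 whole minutes in the current block: 1800 + 6 × 1798 = 12588 frames.
Within the current minute: 24 × 30 + 10 − 2 = 728 (labels ;00/;01 skipped at this minute). Total = 107892 + 12588 + 728 = 121208.

121208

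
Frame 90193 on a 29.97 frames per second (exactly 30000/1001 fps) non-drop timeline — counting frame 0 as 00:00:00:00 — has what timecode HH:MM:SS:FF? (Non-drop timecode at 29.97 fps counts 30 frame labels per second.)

00:50:06:13

90193 ÷ 30 = 3006 full seconds, remainder 13 frames.
3006 s = 0 h 50 min 6 s.
Timecode: 00:50:06:13.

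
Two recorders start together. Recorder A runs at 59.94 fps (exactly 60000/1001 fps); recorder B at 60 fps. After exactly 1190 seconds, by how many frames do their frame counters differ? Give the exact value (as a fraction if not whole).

A emits 60000/1001 × 1190 = 10200000/143 frames; B emits 60 × 1190 = 71400.
Difference = 10200/143 frames (≈ 71.3287); B is ahead of A.

10200/143 frames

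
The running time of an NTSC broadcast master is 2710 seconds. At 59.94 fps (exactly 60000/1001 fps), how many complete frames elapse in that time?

Frames = 2710 × 60000/1001 = 162600000/1001 ≈ 162437.5624.
Complete frames: 162437.

162437 frames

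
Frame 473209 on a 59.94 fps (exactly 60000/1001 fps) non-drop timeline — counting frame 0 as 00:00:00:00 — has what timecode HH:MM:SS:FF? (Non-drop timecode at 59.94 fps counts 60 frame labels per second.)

473209 ÷ 60 = 7886 full seconds, remainder 49 frames.
7886 s = 2 h 11 min 26 s.
Timecode: 02:11:26:49.

02:11:26:49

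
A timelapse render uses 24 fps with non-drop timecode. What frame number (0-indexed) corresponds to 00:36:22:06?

Total seconds to the label: (0 × 3600 + 36 × 60 + 22) = 2182.
Frame index = 2182 × 24 + 6 = 52374.

52374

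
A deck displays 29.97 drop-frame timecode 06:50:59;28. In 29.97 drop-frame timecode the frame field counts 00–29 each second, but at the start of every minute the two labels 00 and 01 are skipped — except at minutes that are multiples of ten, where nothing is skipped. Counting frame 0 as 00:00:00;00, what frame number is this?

Complete 10-minute blocks: 41, each 17982 frames → 737262.
Remaining 0 whole minutes in the current block: 0 frames.
Within the current minute: 59 × 30 + 28 = 1798. Total = 737262 + 0 + 1798 = 739060.

739060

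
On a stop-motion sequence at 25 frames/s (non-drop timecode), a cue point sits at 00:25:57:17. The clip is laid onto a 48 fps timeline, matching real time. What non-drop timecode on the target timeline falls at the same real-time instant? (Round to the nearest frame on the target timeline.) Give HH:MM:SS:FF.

00:25:57:33

Source frame index: (0×3600 + 25×60 + 57) × 25 + 17 = 38942.
Real time: 38942 / (25) = 38942/25 s.
Target frame: (38942/25) × (48) = 1869216/25 ≈ 74768.640 → 74769.
At 48 labels/s: frame 74769 → 00:25:57:33.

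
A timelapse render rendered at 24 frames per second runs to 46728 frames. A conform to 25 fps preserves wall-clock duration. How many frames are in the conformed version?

Target frames = source frames × (target rate / source rate) = 46728 × (25)/(24) = 46728 × 25/24 = 48675.

48675 frames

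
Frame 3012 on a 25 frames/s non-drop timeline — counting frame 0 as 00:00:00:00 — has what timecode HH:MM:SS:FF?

00:02:00:12

3012 ÷ 25 = 120 full seconds, remainder 12 frames.
120 s = 0 h 2 min 0 s.
Timecode: 00:02:00:12.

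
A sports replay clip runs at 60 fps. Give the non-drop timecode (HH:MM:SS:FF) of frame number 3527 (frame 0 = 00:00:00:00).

00:00:58:47

3527 ÷ 60 = 58 full seconds, remainder 47 frames.
58 s = 0 h 0 min 58 s.
Timecode: 00:00:58:47.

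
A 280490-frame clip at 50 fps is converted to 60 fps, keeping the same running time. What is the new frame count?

336588 frames

Target frames = source frames × (target rate / source rate) = 280490 × (60)/(50) = 280490 × 6/5 = 336588.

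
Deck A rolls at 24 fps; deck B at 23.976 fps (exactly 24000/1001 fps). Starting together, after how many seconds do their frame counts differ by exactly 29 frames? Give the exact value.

29029/24 seconds

The gap grows by |24000/1001 − 24| = 24/1001 frames per second.
Time for a 29-frame gap: 29 ÷ (24/1001) = 29029/24 s.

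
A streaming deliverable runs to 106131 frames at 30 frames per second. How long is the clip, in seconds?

Running time = 106131 / (30) = 3537.7 s.

3537.7 seconds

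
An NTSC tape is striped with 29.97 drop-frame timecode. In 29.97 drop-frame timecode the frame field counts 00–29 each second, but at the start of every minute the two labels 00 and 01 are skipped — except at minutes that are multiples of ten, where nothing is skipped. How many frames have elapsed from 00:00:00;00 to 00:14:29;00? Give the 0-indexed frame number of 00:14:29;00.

26044

As if non-drop at 30 labels/s: (0 × 3600 + 14 × 60 + 29) × 30 + 0 = 26070.
Minute boundaries passed: 14; those not divisible by 10: 14 − 1 = 13; dropped labels = 2 × 13 = 26.
Actual frame index = 26070 − 26 = 26044.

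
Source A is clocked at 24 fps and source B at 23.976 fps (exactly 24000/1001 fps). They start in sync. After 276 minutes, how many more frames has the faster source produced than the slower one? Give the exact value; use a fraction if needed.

276 min = 16560 s.
A emits 24 × 16560 = 397440 frames; B emits 24000/1001 × 16560 = 397440000/1001.
Difference = 397440/1001 frames (≈ 397.0430); B is behind A.

397440/1001 frames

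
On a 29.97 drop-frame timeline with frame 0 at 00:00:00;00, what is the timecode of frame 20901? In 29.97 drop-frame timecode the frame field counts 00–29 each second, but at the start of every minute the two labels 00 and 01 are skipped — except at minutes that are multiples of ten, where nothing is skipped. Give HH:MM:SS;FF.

Each 10-minute DF block holds 10 × 60 × 30 − 9 × 2 = 17982 frames. 20901 ÷ 17982 → 1 full block, remainder 2919.
Within the partial block the first minute is 1800 frames and each further minute 1798, so 1 further minute boundary passed. Total skipped labels = 18 × 1 + 2 × 1 = 20.
Non-drop label index = 20901 + 20 = 20921; at 30 labels/s that is 00:11:37:11, i.e. DF 00:11:37;11.

00:11:37;11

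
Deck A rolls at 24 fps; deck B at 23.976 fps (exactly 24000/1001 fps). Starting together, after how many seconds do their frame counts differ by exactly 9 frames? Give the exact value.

The gap grows by |24000/1001 − 24| = 24/1001 frames per second.
Time for a 9-frame gap: 9 ÷ (24/1001) = 375.375 s.

375.375 seconds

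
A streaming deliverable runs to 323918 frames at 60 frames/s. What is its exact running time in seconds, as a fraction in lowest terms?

Running time = 323918 ÷ (60) = 323918 × 1/60 = 161959/30 s.

161959/30 seconds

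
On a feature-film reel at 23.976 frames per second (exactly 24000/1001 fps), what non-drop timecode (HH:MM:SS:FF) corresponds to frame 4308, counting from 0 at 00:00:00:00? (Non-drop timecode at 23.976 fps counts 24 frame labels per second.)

4308 ÷ 24 = 179 full seconds, remainder 12 frames.
179 s = 0 h 2 min 59 s.
Timecode: 00:02:59:12.

00:02:59:12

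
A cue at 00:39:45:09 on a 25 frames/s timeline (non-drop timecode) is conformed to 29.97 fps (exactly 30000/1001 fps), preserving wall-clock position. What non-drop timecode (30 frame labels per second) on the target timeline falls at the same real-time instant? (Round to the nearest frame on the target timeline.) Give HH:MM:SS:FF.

Source frame index: (0×3600 + 39×60 + 45) × 25 + 9 = 59634.
Real time: 59634 / (25) = 59634/25 s.
Target frame: (59634/25) × (30000/1001) = 71560800/1001 ≈ 71489.311 → 71489.
At 30 labels/s: frame 71489 → 00:39:42:29.

00:39:42:29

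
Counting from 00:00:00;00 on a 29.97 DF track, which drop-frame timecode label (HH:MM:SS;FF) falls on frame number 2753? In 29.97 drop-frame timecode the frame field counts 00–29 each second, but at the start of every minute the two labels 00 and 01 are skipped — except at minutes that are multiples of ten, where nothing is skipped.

Each 10-minute DF block holds 10 × 60 × 30 − 9 × 2 = 17982 frames. 2753 ÷ 17982 → 0 full blocks, remainder 2753.
Within the partial block the first minute is 1800 frames and each further minute 1798, so 1 further minute boundary passed. Total skipped labels = 18 × 0 + 2 × 1 = 2.
Non-drop label index = 2753 + 2 = 2755; at 30 labels/s that is 00:01:31:25, i.e. DF 00:01:31;25.

00:01:31;25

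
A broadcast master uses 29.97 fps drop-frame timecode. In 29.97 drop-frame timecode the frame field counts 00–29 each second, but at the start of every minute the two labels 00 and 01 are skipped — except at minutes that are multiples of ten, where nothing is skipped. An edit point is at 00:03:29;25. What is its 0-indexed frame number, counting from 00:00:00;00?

6289

As if non-drop at 30 labels/s: (0 × 3600 + 3 × 60 + 29) × 30 + 25 = 6295.
Minute boundaries passed: 3; those not divisible by 10: 3 − 0 = 3; dropped labels = 2 × 3 = 6.
Actual frame index = 6295 − 6 = 6289.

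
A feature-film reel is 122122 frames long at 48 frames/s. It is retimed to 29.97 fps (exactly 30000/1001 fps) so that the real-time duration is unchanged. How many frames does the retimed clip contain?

76250 frames

Target frames = source frames × (target rate / source rate) = 122122 × (30000/1001)/(48) = 122122 × 625/1001 = 76250.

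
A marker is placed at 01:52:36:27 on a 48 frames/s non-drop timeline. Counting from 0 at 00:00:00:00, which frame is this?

Total seconds to the label: (1 × 3600 + 52 × 60 + 36) = 6756.
Frame index = 6756 × 48 + 27 = 324315.

324315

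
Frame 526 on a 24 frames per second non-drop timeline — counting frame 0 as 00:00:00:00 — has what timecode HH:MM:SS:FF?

00:00:21:22

526 ÷ 24 = 21 full seconds, remainder 22 frames.
21 s = 0 h 0 min 21 s.
Timecode: 00:00:21:22.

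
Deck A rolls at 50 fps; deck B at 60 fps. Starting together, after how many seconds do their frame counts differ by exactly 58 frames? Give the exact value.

5.8 seconds

The gap grows by |60 − 50| = 10 frames per second.
Time for a 58-frame gap: 58 ÷ (10) = 5.8 s.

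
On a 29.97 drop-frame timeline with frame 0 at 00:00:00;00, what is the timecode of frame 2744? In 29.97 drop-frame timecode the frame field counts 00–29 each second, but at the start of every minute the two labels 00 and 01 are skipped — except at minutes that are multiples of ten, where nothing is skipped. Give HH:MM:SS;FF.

Ten DF minutes hold 17982 frames, so frame 2744 lies in block 0 (frames 0–17981) with 2744 frames into that block.
The block's first minute is 1800 frames and the rest 1798 each; 2744 frames reaches minute 1, so 0 × 18 + 1 × 2 = 2 labels have been skipped so far.
Adding those back, label number 2744 + 2 = 2746 at 30 labels/s is 91 s + 16 f = 0 h 1 min 31 s frame 16, i.e. 00:01:31;16.

00:01:31;16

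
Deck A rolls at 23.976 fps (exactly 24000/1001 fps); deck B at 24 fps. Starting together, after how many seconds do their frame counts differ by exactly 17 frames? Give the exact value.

17017/24 seconds

The gap grows by |24 − 24000/1001| = 24/1001 frames per second.
Time for a 17-frame gap: 17 ÷ (24/1001) = 17017/24 s.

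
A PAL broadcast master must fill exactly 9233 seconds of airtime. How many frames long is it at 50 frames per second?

461650 frames

Frames = 9233 × 50 = 461650.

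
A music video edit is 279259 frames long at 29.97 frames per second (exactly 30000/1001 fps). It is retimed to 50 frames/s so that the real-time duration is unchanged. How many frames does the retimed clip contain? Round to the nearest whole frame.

Frames at target rate = 279259 × (50) / (30000/1001) = 279538259/600 ≈ 465897.098.
Nearest whole frame: 465897.

465897 frames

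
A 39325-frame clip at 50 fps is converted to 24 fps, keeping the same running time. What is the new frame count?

Target frames = source frames × (target rate / source rate) = 39325 × (24)/(50) = 39325 × 12/25 = 18876.

18876 frames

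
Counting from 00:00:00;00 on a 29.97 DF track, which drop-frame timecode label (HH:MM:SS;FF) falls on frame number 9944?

00:05:31;24

Each 10-minute DF block holds 10 × 60 × 30 − 9 × 2 = 17982 frames. 9944 ÷ 17982 → 0 full blocks, remainder 9944.
Within the partial block the first minute is 1800 frames and each further minute 1798, so 5 further minute boundaries passed. Total skipped labels = 18 × 0 + 2 × 5 = 10.
Non-drop label index = 9944 + 10 = 9954; at 30 labels/s that is 00:05:31:24, i.e. DF 00:05:31;24.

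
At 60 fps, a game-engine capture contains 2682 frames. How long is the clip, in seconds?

44.7 seconds

Running time = 2682 / (60) = 44.7 s.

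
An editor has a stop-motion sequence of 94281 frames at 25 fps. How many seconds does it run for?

3771.24 seconds

Running time = 94281 / (25) = 3771.24 s.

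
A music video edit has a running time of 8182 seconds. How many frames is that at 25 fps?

Frames = 8182 × 25 = 204550.

204550 frames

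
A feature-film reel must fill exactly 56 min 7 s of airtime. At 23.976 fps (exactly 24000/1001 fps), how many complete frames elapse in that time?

56 min 7 s = 3367 s.
Frames = 3367 × 24000/1001 = 888000/11 ≈ 80727.2727.
Complete frames: 80727.

80727 frames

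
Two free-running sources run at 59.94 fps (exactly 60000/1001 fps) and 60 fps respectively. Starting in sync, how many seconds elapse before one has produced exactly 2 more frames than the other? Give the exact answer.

The gap grows by |60 − 60000/1001| = 60/1001 frames per second.
Time for a 2-frame gap: 2 ÷ (60/1001) = 1001/30 s.

1001/30 seconds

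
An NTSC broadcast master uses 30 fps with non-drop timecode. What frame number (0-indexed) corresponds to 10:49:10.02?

1168502

Total seconds to the label: (10 × 3600 + 49 × 60 + 10) = 38950.
Frame index = 38950 × 30 + 2 = 1168502.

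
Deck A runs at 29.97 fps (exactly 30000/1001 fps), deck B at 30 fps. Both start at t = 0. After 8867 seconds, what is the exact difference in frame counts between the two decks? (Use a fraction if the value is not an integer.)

A emits 30000/1001 × 8867 = 266010000/1001 frames; B emits 30 × 8867 = 266010.
Difference = 266010/1001 frames (≈ 265.7443); B is ahead of A.

266010/1001 frames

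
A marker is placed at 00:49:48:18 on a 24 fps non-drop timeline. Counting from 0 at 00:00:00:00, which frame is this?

Total seconds to the label: (0 × 3600 + 49 × 60 + 48) = 2988.
Frame index = 2988 × 24 + 18 = 71730.

71730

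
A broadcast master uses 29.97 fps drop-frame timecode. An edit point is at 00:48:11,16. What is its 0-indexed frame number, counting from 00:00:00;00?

As if non-drop at 30 labels/s: (0 × 3600 + 48 × 60 + 11) × 30 + 16 = 86746.
Minute boundaries passed: 48; those not divisible by 10: 48 − 4 = 44; dropped labels = 2 × 44 = 88.
Actual frame index = 86746 − 88 = 86658.

86658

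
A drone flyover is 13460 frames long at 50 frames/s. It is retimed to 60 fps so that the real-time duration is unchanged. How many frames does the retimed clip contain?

Target frames = source frames × (target rate / source rate) = 13460 × (60)/(50) = 13460 × 6/5 = 16152.

16152 frames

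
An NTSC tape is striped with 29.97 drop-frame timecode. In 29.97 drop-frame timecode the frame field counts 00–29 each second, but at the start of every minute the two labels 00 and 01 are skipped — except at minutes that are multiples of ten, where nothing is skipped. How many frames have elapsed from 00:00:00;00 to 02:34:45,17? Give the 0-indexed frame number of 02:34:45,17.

Complete 10-minute blocks: 15, each 17982 frames → 269730.
Remaining 4 whole minutes in the current block: 1800 + 3 × 1798 = 7194 frames.
Within the current minute: 45 × 30 + 17 − 2 = 1365 (labels ;00/;01 skipped at this minute). Total = 269730 + 7194 + 1365 = 278289.

278289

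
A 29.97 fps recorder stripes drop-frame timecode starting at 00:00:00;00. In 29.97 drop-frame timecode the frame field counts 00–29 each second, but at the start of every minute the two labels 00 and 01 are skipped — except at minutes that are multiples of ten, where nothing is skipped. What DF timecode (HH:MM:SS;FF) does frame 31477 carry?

00:17:30;09

Ten DF minutes hold 17982 frames, so frame 31477 lies in block 1 (frames 17982–35963) with 13495 frames into that block.
The block's first minute is 1800 frames and the rest 1798 each; 13495 frames reaches minute 7, so 1 × 18 + 7 × 2 = 32 labels have been skipped so far.
Adding those back, label number 31477 + 32 = 31509 at 30 labels/s is 1050 s + 9 f = 0 h 17 min 30 s frame 9, i.e. 00:17:30;09.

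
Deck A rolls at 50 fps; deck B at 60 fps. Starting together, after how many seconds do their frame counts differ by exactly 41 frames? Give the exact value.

The gap grows by |60 − 50| = 10 frames per second.
Time for a 41-frame gap: 41 ÷ (10) = 4.1 s.

4.1 seconds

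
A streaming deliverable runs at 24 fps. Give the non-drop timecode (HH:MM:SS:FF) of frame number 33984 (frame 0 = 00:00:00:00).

00:23:36:00

33984 ÷ 24 = 1416 full seconds, remainder 0 frames.
1416 s = 0 h 23 min 36 s.
Timecode: 00:23:36:00.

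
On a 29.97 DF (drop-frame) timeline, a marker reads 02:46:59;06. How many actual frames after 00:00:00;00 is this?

As if non-drop at 30 labels/s: (2 × 3600 + 46 × 60 + 59) × 30 + 6 = 300576.
Minute boundaries passed: 166; those not divisible by 10: 166 − 16 = 150; dropped labels = 2 × 150 = 300.
Actual frame index = 300576 − 300 = 300276.

300276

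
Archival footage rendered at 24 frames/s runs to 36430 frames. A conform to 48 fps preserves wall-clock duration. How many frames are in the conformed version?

72860 frames

Frames at target rate = 36430 × (48) / (24) = 72860.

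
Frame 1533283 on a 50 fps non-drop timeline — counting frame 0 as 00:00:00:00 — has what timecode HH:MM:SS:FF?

08:31:05:33

1533283 ÷ 50 = 30665 full seconds, remainder 33 frames.
30665 s = 8 h 31 min 5 s.
Timecode: 08:31:05:33.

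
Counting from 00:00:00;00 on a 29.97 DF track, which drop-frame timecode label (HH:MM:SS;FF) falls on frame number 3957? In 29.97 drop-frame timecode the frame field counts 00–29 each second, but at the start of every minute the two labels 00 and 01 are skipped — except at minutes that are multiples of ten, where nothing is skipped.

Each 10-minute DF block holds 10 × 60 × 30 − 9 × 2 = 17982 frames. 3957 ÷ 17982 → 0 full blocks, remainder 3957.
Within the partial block the first minute is 1800 frames and each further minute 1798, so 2 further minute boundaries passed. Total skipped labels = 18 × 0 + 2 × 2 = 4.
Non-drop label index = 3957 + 4 = 3961; at 30 labels/s that is 00:02:12:01, i.e. DF 00:02:12;01.

00:02:12;01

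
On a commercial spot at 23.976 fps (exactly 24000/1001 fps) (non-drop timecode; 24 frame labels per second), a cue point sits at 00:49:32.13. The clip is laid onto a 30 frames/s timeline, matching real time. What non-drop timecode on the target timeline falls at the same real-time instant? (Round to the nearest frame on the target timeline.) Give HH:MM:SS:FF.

Source frame index: (0×3600 + 49×60 + 32) × 24 + 13 = 71341.
Real time: 71341 / (24000/1001) = 71412341/24000 s.
Target frame: (71412341/24000) × (30) = 71412341/800 ≈ 89265.426 → 89265.
At 30 labels/s: frame 89265 → 00:49:35:15.

00:49:35:15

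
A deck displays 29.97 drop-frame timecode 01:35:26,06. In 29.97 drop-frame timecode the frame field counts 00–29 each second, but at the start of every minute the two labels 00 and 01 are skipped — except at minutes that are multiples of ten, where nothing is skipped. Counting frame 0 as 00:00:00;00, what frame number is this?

171614

Complete 10-minute blocks: 9, each 17982 frames → 161838.
Remaining 5 whole minutes in the current block: 1800 + 4 × 1798 = 8992 frames.
Within the current minute: 26 × 30 + 6 − 2 = 784 (labels ;00/;01 skipped at this minute). Total = 161838 + 8992 + 784 = 171614.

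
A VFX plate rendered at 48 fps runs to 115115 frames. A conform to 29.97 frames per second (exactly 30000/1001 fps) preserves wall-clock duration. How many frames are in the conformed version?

Target frames = source frames × (target rate / source rate) = 115115 × (30000/1001)/(48) = 115115 × 625/1001 = 71875.

71875 frames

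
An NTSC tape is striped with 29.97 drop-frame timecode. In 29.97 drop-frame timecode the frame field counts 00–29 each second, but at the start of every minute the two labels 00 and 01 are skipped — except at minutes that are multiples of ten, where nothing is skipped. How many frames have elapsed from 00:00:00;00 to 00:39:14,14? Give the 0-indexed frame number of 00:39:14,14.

As if non-drop at 30 labels/s: (0 × 3600 + 39 × 60 + 14) × 30 + 14 = 70634.
Minute boundaries passed: 39; those not divisible by 10: 39 − 3 = 36; dropped labels = 2 × 36 = 72.
Actual frame index = 70634 − 72 = 70562.

70562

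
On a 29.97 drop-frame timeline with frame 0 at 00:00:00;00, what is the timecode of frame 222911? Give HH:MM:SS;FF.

Ten DF minutes hold 17982 frames, so frame 222911 lies in block 12 (frames 215784–233765) with 7127 frames into that block.
The block's first minute is 1800 frames and the rest 1798 each; 7127 frames reaches minute 3, so 12 × 18 + 3 × 2 = 222 labels have been skipped so far.
Adding those back, label number 222911 + 222 = 223133 at 30 labels/s is 7437 s + 23 f = 2 h 3 min 57 s frame 23, i.e. 02:03:57;23.

02:03:57;23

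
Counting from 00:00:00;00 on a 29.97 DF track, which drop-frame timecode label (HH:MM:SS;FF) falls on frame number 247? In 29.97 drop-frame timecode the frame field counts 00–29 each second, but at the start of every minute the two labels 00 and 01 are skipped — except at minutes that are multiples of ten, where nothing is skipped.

Ten DF minutes hold 17982 frames, so frame 247 lies in block 0 (frames 0–17981) with 247 frames into that block.
The block's first minute is 1800 frames and the rest 1798 each; 247 frames reaches minute 0, so 0 × 18 + 0 × 2 = 0 labels have been skipped so far.
Adding those back, label number 247 + 0 = 247 at 30 labels/s is 8 s + 7 f = 0 h 0 min 8 s frame 7, i.e. 00:00:08;07.

00:00:08;07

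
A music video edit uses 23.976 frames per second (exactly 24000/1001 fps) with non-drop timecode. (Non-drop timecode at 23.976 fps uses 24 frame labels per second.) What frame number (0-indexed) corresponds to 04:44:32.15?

frame 409743

Total seconds to the label: (4 × 3600 + 44 × 60 + 32) = 17072.
Frame index = 17072 × 24 + 15 = 409743.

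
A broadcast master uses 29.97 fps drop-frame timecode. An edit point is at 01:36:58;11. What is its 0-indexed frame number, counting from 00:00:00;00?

As if non-drop at 30 labels/s: (1 × 3600 + 36 × 60 + 58) × 30 + 11 = 174551.
Minute boundaries passed: 96; those not divisible by 10: 96 − 9 = 87; dropped labels = 2 × 87 = 174.
Actual frame index = 174551 − 174 = 174377.

174377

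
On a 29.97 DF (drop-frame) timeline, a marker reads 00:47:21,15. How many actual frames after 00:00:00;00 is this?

85159

Complete 10-minute blocks: 4, each 17982 frames → 71928.
Remaining 7 whole minutes in the current block: 1800 + 6 × 1798 = 12588 frames.
Within the current minute: 21 × 30 + 15 − 2 = 643 (labels ;00/;01 skipped at this minute). Total = 71928 + 12588 + 643 = 85159.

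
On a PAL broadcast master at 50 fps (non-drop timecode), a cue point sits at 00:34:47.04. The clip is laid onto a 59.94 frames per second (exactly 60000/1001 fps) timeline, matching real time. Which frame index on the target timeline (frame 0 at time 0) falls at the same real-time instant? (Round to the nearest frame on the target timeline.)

Source frame index: (0×3600 + 34×60 + 47) × 50 + 4 = 104354.
Real time: 104354 / (50) = 52177/25 s.
Target frame: (52177/25) × (60000/1001) = 125224800/1001 ≈ 125099.700 → 125100.

frame 125100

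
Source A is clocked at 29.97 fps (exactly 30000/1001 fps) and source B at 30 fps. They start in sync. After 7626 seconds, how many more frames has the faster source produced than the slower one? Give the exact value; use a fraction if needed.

228780/1001 frames

A emits 30000/1001 × 7626 = 228780000/1001 frames; B emits 30 × 7626 = 228780.
Difference = 228780/1001 frames (≈ 228.5514); B is ahead of A.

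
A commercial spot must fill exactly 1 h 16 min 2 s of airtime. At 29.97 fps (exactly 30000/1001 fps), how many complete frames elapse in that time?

1 h 16 min 2 s = 4562 s.
Frames = 4562 × 30000/1001 = 136860000/1001 ≈ 136723.2767.
Complete frames: 136723.

136723 frames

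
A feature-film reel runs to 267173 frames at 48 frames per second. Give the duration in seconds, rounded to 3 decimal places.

5566.104 seconds

Running time = 267173 × 1/48 = 267173/48 s ≈ 5566.104 s.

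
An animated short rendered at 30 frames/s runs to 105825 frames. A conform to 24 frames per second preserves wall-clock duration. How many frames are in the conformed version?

84660 frames

Target frames = source frames × (target rate / source rate) = 105825 × (24)/(30) = 105825 × 4/5 = 84660.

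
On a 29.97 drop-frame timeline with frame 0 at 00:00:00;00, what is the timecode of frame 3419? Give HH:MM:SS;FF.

00:01:54;01

Ten DF minutes hold 17982 frames, so frame 3419 lies in block 0 (frames 0–17981) with 3419 frames into that block.
The block's first minute is 1800 frames and the rest 1798 each; 3419 frames reaches minute 1, so 0 × 18 + 1 × 2 = 2 labels have been skipped so far.
Adding those back, label number 3419 + 2 = 3421 at 30 labels/s is 114 s + 1 f = 0 h 1 min 54 s frame 1, i.e. 00:01:54;01.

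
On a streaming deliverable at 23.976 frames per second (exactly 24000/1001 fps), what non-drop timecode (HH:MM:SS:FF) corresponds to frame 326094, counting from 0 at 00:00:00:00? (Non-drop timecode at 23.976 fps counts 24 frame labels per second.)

03:46:27:06

326094 ÷ 24 = 13587 full seconds, remainder 6 frames.
13587 s = 3 h 46 min 27 s.
Timecode: 03:46:27:06.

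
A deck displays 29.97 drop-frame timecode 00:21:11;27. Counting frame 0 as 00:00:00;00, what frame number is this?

As if non-drop at 30 labels/s: (0 × 3600 + 21 × 60 + 11) × 30 + 27 = 38157.
Minute boundaries passed: 21; those not divisible by 10: 21 − 2 = 19; dropped labels = 2 × 19 = 38.
Actual frame index = 38157 − 38 = 38119.

38119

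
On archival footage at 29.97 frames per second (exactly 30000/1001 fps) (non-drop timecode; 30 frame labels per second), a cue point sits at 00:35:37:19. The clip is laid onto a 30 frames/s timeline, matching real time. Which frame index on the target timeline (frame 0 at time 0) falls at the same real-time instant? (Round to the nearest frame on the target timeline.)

frame 64193

Source frame index: (0×3600 + 35×60 + 37) × 30 + 19 = 64129.
Real time: 64129 / (30000/1001) = 64193129/30000 s.
Target frame: (64193129/30000) × (30) = 64193129/1000 ≈ 64193.129 → 64193.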